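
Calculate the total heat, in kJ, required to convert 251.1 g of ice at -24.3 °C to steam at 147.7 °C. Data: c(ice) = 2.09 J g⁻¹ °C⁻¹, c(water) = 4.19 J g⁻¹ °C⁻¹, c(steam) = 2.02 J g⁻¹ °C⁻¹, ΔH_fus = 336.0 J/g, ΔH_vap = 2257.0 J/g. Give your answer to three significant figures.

q1 (heat ice -24.3→0.0 °C): 251.1 × 2.09 × 24.3 = 12753 J
q2 (melt at 0 °C): 251.1 × 336.0 = 84370 J
q3 (heat water 0.0→100.0 °C): 251.1 × 4.19 × 100.0 = 105211 J
q4 (vaporize at 100 °C): 251.1 × 2257.0 = 566733 J
q5 (heat steam 100.0→147.7 °C): 251.1 × 2.02 × 47.7 = 24194 J
Total: 12753 + 84370 + 105211 + 566733 + 24194 = 793261 J = 793 kJ

q = 793 kJ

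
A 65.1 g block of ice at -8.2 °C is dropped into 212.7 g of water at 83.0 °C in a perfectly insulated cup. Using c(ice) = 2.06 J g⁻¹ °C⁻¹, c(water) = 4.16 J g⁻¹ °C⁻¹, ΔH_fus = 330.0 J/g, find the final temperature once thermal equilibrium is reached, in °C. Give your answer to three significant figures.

Heat to bring ice to 0 °C and melt it: q₁ = 65.1×2.06×8.2 + 65.1×330.0 = 22583 J
Heat the water can supply cooling to 0 °C: 212.7×4.16×83.0 = 73441.1 J > q₁, so all ice melts.
Energy balance: 212.7×4.16×(83.0 − T) = 22583 + 65.1×4.16×(T − 0)
884.832(83.0 − T) = 22583 + 270.816 T
73441.1 − 22583 = 1155.648 T
T = 50858.1 / 1155.648 = 44.01 °C

T_f = 44.0 °C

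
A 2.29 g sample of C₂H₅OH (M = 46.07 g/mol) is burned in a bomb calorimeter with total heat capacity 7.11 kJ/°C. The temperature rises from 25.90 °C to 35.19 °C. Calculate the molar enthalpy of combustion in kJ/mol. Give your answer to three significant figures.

ΔT = 35.19 − 25.90 = 9.29 °C
q_cal = C_cal × ΔT = 7.11 × 9.29 = 66.0519 kJ
n = 2.29 / 46.07 = 0.04971 mol
q_rxn = −q_cal = -66.0519 kJ
ΔH = -66.0519 / 0.04971 = -1329 kJ/mol

ΔH = -1330 kJ/mol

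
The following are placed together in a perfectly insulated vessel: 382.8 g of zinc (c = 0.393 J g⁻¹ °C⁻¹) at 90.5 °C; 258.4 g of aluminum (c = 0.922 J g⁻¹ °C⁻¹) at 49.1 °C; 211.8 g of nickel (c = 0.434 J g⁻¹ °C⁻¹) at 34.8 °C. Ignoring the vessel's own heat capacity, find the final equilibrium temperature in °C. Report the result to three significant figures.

T_f = 59.3 °C

Σ mᵢcᵢ(T − Tᵢ) = 0  ⇒  T = Σ mᵢcᵢTᵢ / Σ mᵢcᵢ
Σ mᵢcᵢ = 382.8×0.393 + 258.4×0.922 + 211.8×0.434 = 480.6064
Σ mᵢcᵢTᵢ = 150.4404×90.5 + 238.2448×49.1 + 91.9212×34.8 = 28512
T = 28512 / 480.6064 = 59.33 °C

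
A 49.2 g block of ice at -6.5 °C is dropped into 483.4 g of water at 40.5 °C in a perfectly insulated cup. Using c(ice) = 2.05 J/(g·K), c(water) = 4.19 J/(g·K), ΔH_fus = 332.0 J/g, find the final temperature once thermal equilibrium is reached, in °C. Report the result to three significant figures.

Heat to bring ice to 0 °C and melt it: q₁ = 49.2×2.05×6.5 + 49.2×332.0 = 16990 J
Heat the water can supply cooling to 0 °C: 483.4×4.19×40.5 = 82030.6 J > q₁, so all ice melts.
Energy balance: 483.4×4.19×(40.5 − T) = 16990 + 49.2×4.19×(T − 0)
2025.446(40.5 − T) = 16990 + 206.148 T
82030.6 − 16990 = 2231.594 T
T = 65040.6 / 2231.594 = 29.145 °C

T_f = 29.1 °C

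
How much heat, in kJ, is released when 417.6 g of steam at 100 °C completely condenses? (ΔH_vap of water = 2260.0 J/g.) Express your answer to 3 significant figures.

q = 944 kJ

q = m × ΔH_vap = 417.6 × 2260.0 = 943800 J = 944 kJ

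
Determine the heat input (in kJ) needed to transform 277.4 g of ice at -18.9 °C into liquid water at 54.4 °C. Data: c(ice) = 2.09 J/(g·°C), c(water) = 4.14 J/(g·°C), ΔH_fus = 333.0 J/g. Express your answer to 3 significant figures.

q = 166 kJ

q1 (heat ice -18.9→0.0 °C): 277.4 × 2.09 × 18.9 = 10958 J
q2 (melt at 0 °C): 277.4 × 333.0 = 92374 J
q3 (heat water 0.0→54.4 °C): 277.4 × 4.14 × 54.4 = 62475 J
Total: 10958 + 92374 + 62475 = 165807 J = 166 kJ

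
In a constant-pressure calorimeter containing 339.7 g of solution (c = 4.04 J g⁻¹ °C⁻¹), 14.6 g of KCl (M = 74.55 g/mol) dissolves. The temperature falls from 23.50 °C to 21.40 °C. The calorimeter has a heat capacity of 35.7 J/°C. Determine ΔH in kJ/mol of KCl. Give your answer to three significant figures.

ΔH = 15.1 kJ/mol

|ΔT| = |21.40 − 23.50| = 2.10 °C
|q_surr| = (339.7 × 4.04 + 35.7) × 2.10 = 1408.088 × 2.10 = 2957 J
n(KCl) = 14.6 / 74.55 = 0.1958 mol
Temperature fell, so q_rxn = +|q_surr| = 2.957 kJ
ΔH = q_rxn / n = 15.10 kJ/mol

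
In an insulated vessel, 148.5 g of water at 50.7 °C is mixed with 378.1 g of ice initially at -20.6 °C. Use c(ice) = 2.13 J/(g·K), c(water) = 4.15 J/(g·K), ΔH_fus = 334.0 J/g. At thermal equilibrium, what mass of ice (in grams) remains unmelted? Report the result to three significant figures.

Heat to warm all ice to 0 °C: 378.1×2.13×20.6 = 16590 J
Heat released by water cooling to 0 °C: 148.5×4.15×50.7 = 31245 J
31245 J < 16590 + 378.1×334.0 = 142875.4 J, so not all ice melts; final T = 0 °C.
Heat left for melting: 31245 − 16590 = 14655 J
Mass melted = 14655 / 334.0 = 43.88 g
Ice remaining = 378.1 − 43.88 = 334.22 g

m_ice remaining = 334 g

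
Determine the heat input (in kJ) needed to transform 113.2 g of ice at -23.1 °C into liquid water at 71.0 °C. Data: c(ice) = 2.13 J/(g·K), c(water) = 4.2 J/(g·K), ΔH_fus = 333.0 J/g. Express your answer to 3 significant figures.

q = 77.0 kJ

q1 (heat ice -23.1→0.0 °C): 113.2 × 2.13 × 23.1 = 5570 J
q2 (melt at 0 °C): 113.2 × 333.0 = 37696 J
q3 (heat water 0.0→71.0 °C): 113.2 × 4.2 × 71.0 = 33756 J
Total: 5570 + 37696 + 33756 = 77022 J = 77.0 kJ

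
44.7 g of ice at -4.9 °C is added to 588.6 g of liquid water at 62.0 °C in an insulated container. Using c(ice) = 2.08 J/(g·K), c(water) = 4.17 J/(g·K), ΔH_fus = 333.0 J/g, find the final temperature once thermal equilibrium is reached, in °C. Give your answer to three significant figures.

T_f = 51.8 °C

Heat to bring ice to 0 °C and melt it: q₁ = 44.7×2.08×4.9 + 44.7×333.0 = 15341 J
Heat the water can supply cooling to 0 °C: 588.6×4.17×62.0 = 152177 J > q₁, so all ice melts.
Energy balance: 588.6×4.17×(62.0 − T) = 15341 + 44.7×4.17×(T − 0)
2454.462(62.0 − T) = 15341 + 186.399 T
152177 − 15341 = 2640.861 T
T = 136836 / 2640.861 = 51.81 °C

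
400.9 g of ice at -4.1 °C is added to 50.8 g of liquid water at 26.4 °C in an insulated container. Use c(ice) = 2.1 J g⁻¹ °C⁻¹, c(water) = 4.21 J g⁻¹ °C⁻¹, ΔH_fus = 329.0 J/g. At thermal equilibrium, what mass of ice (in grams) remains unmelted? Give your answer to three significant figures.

m_ice remaining = 394 g

Heat to warm all ice to 0 °C: 400.9×2.1×4.1 = 3451.7 J
Heat released by water cooling to 0 °C: 50.8×4.21×26.4 = 5646.1 J
5646.1 J < 3451.7 + 400.9×329.0 = 135347.8 J, so not all ice melts; final T = 0 °C.
Heat left for melting: 5646.1 − 3451.7 = 2194.4 J
Mass melted = 2194.4 / 329.0 = 6.670 g
Ice remaining = 400.9 − 6.670 = 394.230 g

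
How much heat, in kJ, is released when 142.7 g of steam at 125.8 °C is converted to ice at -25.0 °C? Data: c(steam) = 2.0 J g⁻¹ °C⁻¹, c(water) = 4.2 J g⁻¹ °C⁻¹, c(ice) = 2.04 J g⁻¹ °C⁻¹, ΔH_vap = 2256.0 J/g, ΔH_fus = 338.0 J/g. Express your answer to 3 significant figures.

q1 (cool steam 125.8→100 °C): 142.7 × 2.0 × 25.8 = 7363 J
q2 (condense at 100 °C): 142.7 × 2256.0 = 321931 J
q3 (cool water 100→0 °C): 142.7 × 4.2 × 100.0 = 59934 J
q4 (freeze at 0 °C): 142.7 × 338.0 = 48233 J
q5 (cool ice 0→-25.0 °C): 142.7 × 2.04 × 25.0 = 7278 J
Total: 7363 + 321931 + 59934 + 48233 + 7278 = 444739 J = 445 kJ

q = 445 kJ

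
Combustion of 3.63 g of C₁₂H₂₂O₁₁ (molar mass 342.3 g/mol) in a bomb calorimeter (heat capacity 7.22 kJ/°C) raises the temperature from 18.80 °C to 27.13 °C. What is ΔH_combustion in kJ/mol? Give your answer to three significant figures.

ΔT = 27.13 − 18.80 = 8.33 °C
q_cal = C_cal × ΔT = 7.22 × 8.33 = 60.1426 kJ
n = 3.63 / 342.3 = 0.01060 mol
q_rxn = −q_cal = -60.1426 kJ
ΔH = -60.1426 / 0.01060 = -5674 kJ/mol

ΔH = -5670 kJ/mol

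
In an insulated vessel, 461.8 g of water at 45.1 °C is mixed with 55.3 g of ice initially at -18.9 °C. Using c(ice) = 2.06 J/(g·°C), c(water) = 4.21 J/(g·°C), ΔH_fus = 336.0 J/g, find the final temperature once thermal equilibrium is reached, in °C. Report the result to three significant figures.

T_f = 30.8 °C

Heat to bring ice to 0 °C and melt it: q₁ = 55.3×2.06×18.9 + 55.3×336.0 = 20734 J
Heat the water can supply cooling to 0 °C: 461.8×4.21×45.1 = 87682.4 J > q₁, so all ice melts.
Energy balance: 461.8×4.21×(45.1 − T) = 20734 + 55.3×4.21×(T − 0)
1944.178(45.1 − T) = 20734 + 232.813 T
87682.4 − 20734 = 2176.991 T
T = 66948.4 / 2176.991 = 30.75 °C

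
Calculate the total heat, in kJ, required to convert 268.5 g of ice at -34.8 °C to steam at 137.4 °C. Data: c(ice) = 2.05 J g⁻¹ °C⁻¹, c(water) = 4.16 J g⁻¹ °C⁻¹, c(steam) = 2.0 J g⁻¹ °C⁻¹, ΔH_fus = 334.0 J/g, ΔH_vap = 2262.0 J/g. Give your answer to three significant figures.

q1 (heat ice -34.8→0.0 °C): 268.5 × 2.05 × 34.8 = 19155 J
q2 (melt at 0 °C): 268.5 × 334.0 = 89679 J
q3 (heat water 0.0→100.0 °C): 268.5 × 4.16 × 100.0 = 111696 J
q4 (vaporize at 100 °C): 268.5 × 2262.0 = 607347 J
q5 (heat steam 100.0→137.4 °C): 268.5 × 2.0 × 37.4 = 20084 J
Total: 19155 + 89679 + 111696 + 607347 + 20084 = 847961 J = 848 kJ

q = 848 kJ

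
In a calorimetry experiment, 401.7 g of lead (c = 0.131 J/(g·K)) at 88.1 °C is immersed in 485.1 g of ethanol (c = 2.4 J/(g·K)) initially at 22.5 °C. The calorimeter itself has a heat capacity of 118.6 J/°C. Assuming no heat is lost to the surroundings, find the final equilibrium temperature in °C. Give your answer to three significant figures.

T_f = 25.1 °C

Heat lost by lead = heat gained by ethanol + calorimeter.
(401.7)(0.131)(88.1 − T) = [(485.1)(2.4) + 118.6](T − 22.5)
52.6227 (88.1 − T) = 1282.84 (T − 22.5)
4636.1 − 52.6227 T = 1282.84 T − 28864
33500.1 = 1335.4627 T
T = 25.09 °C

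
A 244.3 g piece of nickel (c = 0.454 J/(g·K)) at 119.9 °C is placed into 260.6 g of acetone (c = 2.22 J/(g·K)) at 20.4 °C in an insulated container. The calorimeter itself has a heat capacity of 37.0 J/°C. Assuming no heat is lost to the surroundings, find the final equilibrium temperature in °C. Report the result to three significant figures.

T_f = 35.6 °C

Heat lost by nickel = heat gained by acetone + calorimeter.
(244.3)(0.454)(119.9 − T) = [(260.6)(2.22) + 37.0](T − 20.4)
110.9122 (119.9 − T) = 615.532 (T − 20.4)
13298 − 110.9122 T = 615.532 T − 12557
25855 = 726.4442 T
T = 35.59 °C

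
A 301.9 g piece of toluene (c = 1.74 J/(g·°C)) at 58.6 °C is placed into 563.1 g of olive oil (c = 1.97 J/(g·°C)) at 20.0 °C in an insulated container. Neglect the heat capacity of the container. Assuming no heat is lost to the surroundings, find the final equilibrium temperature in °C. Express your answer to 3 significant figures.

T_f = 32.4 °C

Heat lost by toluene = heat gained by olive oil.
(301.9)(1.74)(58.6 − T) = (563.1)(1.97)(T − 20.0)
525.306 (58.6 − T) = 1109.307 (T − 20.0)
30783 − 525.306 T = 1109.307 T − 22186
52969 = 1634.613 T
T = 32.40 °C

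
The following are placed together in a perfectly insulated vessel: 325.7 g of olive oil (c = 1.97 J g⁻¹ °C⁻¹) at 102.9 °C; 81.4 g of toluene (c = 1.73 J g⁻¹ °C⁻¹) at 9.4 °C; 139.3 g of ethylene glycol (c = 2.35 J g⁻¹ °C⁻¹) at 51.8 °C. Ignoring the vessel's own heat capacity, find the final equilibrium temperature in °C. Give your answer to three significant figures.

T_f = 76.0 °C

Σ mᵢcᵢ(T − Tᵢ) = 0  ⇒  T = Σ mᵢcᵢTᵢ / Σ mᵢcᵢ
Σ mᵢcᵢ = 325.7×1.97 + 81.4×1.73 + 139.3×2.35 = 1109.806
Σ mᵢcᵢTᵢ = 641.629×102.9 + 140.822×9.4 + 327.355×51.8 = 84304
T = 84304 / 1109.806 = 75.96 °C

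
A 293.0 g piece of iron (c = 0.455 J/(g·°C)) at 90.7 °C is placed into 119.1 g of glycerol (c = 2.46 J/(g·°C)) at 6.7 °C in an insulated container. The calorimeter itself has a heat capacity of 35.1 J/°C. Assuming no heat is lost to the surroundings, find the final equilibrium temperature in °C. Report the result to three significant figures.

Heat lost by iron = heat gained by glycerol + calorimeter.
(293.0)(0.455)(90.7 − T) = [(119.1)(2.46) + 35.1](T − 6.7)
133.315 (90.7 − T) = 328.086 (T − 6.7)
12092 − 133.315 T = 328.086 T − 2198.2
14290.2 = 461.401 T
T = 30.97 °C

T_f = 31.0 °C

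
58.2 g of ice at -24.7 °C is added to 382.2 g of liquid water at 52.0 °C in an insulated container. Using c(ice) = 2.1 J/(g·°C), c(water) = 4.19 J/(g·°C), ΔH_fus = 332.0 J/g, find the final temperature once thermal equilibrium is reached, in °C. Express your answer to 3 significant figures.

Heat to bring ice to 0 °C and melt it: q₁ = 58.2×2.1×24.7 + 58.2×332.0 = 22341 J
Heat the water can supply cooling to 0 °C: 382.2×4.19×52.0 = 83273.7 J > q₁, so all ice melts.
Energy balance: 382.2×4.19×(52.0 − T) = 22341 + 58.2×4.19×(T − 0)
1601.418(52.0 − T) = 22341 + 243.858 T
83273.7 − 22341 = 1845.276 T
T = 60932.7 / 1845.276 = 33.02 °C

T_f = 33.0 °C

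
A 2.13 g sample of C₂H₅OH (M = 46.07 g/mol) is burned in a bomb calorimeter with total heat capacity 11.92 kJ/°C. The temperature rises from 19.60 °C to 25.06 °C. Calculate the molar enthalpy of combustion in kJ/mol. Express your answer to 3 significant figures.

ΔT = 25.06 − 19.60 = 5.46 °C
q_cal = C_cal × ΔT = 11.92 × 5.46 = 65.0832 kJ
n = 2.13 / 46.07 = 0.04623 mol
q_rxn = −q_cal = -65.0832 kJ
ΔH = -65.0832 / 0.04623 = -1408 kJ/mol

ΔH = -1410 kJ/mol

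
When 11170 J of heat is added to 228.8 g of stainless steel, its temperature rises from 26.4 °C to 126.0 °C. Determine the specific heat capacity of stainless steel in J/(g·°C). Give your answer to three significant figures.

c = q / (m ΔT) = 11170 / (228.8 × 99.6)
c = 11170 / 22788.48 = 0.490 J/(g·°C)

c = 0.490 J/(g·°C)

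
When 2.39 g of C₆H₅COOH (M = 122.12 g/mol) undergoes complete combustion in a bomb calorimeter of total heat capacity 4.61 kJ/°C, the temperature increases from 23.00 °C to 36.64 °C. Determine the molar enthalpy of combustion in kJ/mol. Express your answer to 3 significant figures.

ΔH = -3210 kJ/mol

ΔT = 36.64 − 23.00 = 13.64 °C
q_cal = C_cal × ΔT = 4.61 × 13.64 = 62.8804 kJ
n = 2.39 / 122.12 = 0.01957 mol
q_rxn = −q_cal = -62.8804 kJ
ΔH = -62.8804 / 0.01957 = -3213 kJ/mol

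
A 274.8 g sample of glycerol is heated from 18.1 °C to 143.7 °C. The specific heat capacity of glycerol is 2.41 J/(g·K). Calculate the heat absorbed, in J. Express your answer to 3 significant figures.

q = 83200 J

q = m c ΔT = 274.8 × 2.41 × (143.7 − 18.1)
q = 274.8 × 2.41 × 125.6 = 83180 J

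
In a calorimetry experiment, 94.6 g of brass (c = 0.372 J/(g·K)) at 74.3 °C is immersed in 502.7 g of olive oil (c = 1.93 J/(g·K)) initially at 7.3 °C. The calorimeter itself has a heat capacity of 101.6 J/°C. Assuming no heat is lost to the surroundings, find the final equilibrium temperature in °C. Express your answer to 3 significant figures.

Heat lost by brass = heat gained by olive oil + calorimeter.
(94.6)(0.372)(74.3 − T) = [(502.7)(1.93) + 101.6](T − 7.3)
35.1912 (74.3 − T) = 1071.811 (T − 7.3)
2614.7 − 35.1912 T = 1071.811 T − 7824.2
10438.9 = 1107.0022 T
T = 9.430 °C

T_f = 9.43 °C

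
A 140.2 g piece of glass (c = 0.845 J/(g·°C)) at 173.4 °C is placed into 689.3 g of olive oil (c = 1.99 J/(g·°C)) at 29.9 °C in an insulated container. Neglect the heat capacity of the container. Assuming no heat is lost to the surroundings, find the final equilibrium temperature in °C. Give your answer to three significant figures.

T_f = 41.3 °C

Heat lost by glass = heat gained by olive oil.
(140.2)(0.845)(173.4 − T) = (689.3)(1.99)(T − 29.9)
118.469 (173.4 − T) = 1371.707 (T − 29.9)
20543 − 118.469 T = 1371.707 T − 41014
61557 = 1490.176 T
T = 41.31 °C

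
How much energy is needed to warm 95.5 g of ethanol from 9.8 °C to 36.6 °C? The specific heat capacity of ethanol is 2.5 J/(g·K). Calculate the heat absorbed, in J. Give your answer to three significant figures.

q = m c ΔT = 95.5 × 2.5 × (36.6 − 9.8)
q = 95.5 × 2.5 × 26.8 = 6399 J

q = 6400 J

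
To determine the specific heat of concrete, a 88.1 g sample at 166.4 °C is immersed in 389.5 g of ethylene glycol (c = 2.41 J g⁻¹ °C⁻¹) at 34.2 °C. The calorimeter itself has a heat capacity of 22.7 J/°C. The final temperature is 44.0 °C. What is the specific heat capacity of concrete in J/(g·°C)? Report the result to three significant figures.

q_gained = (389.5 × 2.41 + 22.7) × (44.0 − 34.2) = 9422 J
q_lost = 88.1 × c × (166.4 − 44.0) = 10783.44 c
Set equal: c = 9422 / 10783.44 = 0.874 J/(g·°C)

c = 0.874 J/(g·°C)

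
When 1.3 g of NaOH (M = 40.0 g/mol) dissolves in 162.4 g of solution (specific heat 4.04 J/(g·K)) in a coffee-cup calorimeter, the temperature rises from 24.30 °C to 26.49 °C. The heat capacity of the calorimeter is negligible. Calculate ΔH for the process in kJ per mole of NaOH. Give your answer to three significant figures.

|ΔT| = |26.49 − 24.30| = 2.19 °C
|q_surr| = (162.4 × 4.04) × 2.19 = 656.096 × 2.19 = 1437 J
n(NaOH) = 1.3 / 40.0 = 0.03250 mol
Temperature rose, so q_rxn = −|q_surr| = -1.437 kJ
ΔH = q_rxn / n = -44.22 kJ/mol

ΔH = -44.2 kJ/mol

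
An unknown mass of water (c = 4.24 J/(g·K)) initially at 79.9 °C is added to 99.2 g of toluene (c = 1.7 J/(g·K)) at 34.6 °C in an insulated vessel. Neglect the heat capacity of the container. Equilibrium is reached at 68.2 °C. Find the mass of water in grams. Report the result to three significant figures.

q_gained = (99.2 × 1.7) × (68.2 − 34.6) = 5666 J
q_lost = m × 4.24 × (79.9 − 68.2) = 49.608 m
m = 5666 / 49.608 = 114 g

m = 114 g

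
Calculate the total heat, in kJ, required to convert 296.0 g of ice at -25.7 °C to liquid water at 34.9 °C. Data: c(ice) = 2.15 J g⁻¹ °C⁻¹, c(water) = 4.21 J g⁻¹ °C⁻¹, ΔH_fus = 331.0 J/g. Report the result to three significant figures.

q = 158 kJ

q1 (heat ice -25.7→0.0 °C): 296.0 × 2.15 × 25.7 = 16355 J
q2 (melt at 0 °C): 296.0 × 331.0 = 97976 J
q3 (heat water 0.0→34.9 °C): 296.0 × 4.21 × 34.9 = 43491 J
Total: 16355 + 97976 + 43491 = 157822 J = 158 kJ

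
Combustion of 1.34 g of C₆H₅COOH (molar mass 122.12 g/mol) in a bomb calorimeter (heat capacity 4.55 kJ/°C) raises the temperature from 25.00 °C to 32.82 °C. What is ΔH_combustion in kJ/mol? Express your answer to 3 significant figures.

ΔT = 32.82 − 25.00 = 7.82 °C
q_cal = C_cal × ΔT = 4.55 × 7.82 = 35.581 kJ
n = 1.34 / 122.12 = 0.01097 mol
q_rxn = −q_cal = -35.581 kJ
ΔH = -35.581 / 0.01097 = -3243 kJ/mol

ΔH = -3240 kJ/mol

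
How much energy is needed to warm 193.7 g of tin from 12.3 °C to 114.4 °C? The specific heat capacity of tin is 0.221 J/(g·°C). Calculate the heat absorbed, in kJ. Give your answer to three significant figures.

q = 4.37 kJ

q = m c ΔT = 193.7 × 0.221 × (114.4 − 12.3)
q = 193.7 × 0.221 × 102.1 = 4371 J = 4.37 kJ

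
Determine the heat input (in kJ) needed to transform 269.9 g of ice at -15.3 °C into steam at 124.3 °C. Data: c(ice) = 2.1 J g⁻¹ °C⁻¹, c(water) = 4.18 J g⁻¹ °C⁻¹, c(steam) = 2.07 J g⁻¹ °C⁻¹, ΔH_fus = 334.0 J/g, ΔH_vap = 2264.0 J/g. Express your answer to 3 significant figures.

q1 (heat ice -15.3→0.0 °C): 269.9 × 2.1 × 15.3 = 8672 J
q2 (melt at 0 °C): 269.9 × 334.0 = 90147 J
q3 (heat water 0.0→100.0 °C): 269.9 × 4.18 × 100.0 = 112818 J
q4 (vaporize at 100 °C): 269.9 × 2264.0 = 611054 J
q5 (heat steam 100.0→124.3 °C): 269.9 × 2.07 × 24.3 = 13576 J
Total: 8672 + 90147 + 112818 + 611054 + 13576 = 836267 J = 836 kJ

q = 836 kJ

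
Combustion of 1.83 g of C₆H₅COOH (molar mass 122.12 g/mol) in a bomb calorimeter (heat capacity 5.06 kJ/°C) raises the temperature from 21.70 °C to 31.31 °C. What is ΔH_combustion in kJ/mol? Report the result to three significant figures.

ΔT = 31.31 − 21.70 = 9.61 °C
q_cal = C_cal × ΔT = 5.06 × 9.61 = 48.6266 kJ
n = 1.83 / 122.12 = 0.01499 mol
q_rxn = −q_cal = -48.6266 kJ
ΔH = -48.6266 / 0.01499 = -3244 kJ/mol

ΔH = -3240 kJ/mol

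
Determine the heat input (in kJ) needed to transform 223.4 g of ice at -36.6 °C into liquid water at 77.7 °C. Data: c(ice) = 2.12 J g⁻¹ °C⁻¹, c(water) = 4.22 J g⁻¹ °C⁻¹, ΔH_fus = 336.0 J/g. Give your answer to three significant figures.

q = 166 kJ

q1 (heat ice -36.6→0.0 °C): 223.4 × 2.12 × 36.6 = 17334 J
q2 (melt at 0 °C): 223.4 × 336.0 = 75062 J
q3 (heat water 0.0→77.7 °C): 223.4 × 4.22 × 77.7 = 73252 J
Total: 17334 + 75062 + 73252 = 165648 J = 166 kJ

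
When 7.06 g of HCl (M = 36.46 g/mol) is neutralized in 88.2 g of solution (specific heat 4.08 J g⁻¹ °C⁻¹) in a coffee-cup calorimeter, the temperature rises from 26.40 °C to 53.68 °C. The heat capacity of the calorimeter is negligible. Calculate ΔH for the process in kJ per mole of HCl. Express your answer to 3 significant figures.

|ΔT| = |53.68 − 26.40| = 27.28 °C
|q_surr| = (88.2 × 4.08) × 27.28 = 359.856 × 27.28 = 9817 J
n(HCl) = 7.06 / 36.46 = 0.1936 mol
Temperature rose, so q_rxn = −|q_surr| = -9.817 kJ
ΔH = q_rxn / n = -50.71 kJ/mol

ΔH = -50.7 kJ/mol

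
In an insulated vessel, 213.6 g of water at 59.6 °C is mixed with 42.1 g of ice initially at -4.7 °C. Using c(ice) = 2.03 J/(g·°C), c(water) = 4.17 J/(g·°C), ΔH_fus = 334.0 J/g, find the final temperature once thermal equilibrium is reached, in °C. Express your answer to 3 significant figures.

Heat to bring ice to 0 °C and melt it: q₁ = 42.1×2.03×4.7 + 42.1×334.0 = 14463 J
Heat the water can supply cooling to 0 °C: 213.6×4.17×59.6 = 53086.4 J > q₁, so all ice melts.
Energy balance: 213.6×4.17×(59.6 − T) = 14463 + 42.1×4.17×(T − 0)
890.712(59.6 − T) = 14463 + 175.557 T
53086.4 − 14463 = 1066.269 T
T = 38623.4 / 1066.269 = 36.22 °C

T_f = 36.2 °C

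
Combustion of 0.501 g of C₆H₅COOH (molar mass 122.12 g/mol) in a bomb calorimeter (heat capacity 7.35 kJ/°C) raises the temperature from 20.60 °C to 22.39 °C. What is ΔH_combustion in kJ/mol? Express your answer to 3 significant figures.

ΔT = 22.39 − 20.60 = 1.79 °C
q_cal = C_cal × ΔT = 7.35 × 1.79 = 13.1565 kJ
n = 0.501 / 122.12 = 0.004103 mol
q_rxn = −q_cal = -13.1565 kJ
ΔH = -13.1565 / 0.004103 = -3207 kJ/mol

ΔH = -3210 kJ/mol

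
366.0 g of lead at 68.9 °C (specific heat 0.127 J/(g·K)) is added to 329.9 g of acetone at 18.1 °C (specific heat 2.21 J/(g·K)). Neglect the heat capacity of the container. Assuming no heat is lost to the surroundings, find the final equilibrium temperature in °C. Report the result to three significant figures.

T_f = 21.1 °C

Heat lost by lead = heat gained by acetone.
(366.0)(0.127)(68.9 − T) = (329.9)(2.21)(T − 18.1)
46.482 (68.9 − T) = 729.079 (T − 18.1)
3202.6 − 46.482 T = 729.079 T − 13196
16398.6 = 775.561 T
T = 21.14 °C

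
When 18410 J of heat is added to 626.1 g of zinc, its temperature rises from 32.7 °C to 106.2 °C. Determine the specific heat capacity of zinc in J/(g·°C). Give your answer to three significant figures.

c = 0.400 J/(g·°C)

c = q / (m ΔT) = 18410 / (626.1 × 73.5)
c = 18410 / 46018.35 = 0.400 J/(g·°C)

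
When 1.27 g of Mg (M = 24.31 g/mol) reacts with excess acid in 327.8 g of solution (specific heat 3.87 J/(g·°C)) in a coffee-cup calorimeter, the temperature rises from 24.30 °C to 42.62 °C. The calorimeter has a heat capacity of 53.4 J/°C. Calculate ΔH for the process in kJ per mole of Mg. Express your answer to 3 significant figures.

ΔH = -464 kJ/mol

|ΔT| = |42.62 − 24.30| = 18.32 °C
|q_surr| = (327.8 × 3.87 + 53.4) × 18.32 = 1321.986 × 18.32 = 24220 J
n(Mg) = 1.27 / 24.31 = 0.05224 mol
Temperature rose, so q_rxn = −|q_surr| = -24.22 kJ
ΔH = q_rxn / n = -463.6 kJ/mol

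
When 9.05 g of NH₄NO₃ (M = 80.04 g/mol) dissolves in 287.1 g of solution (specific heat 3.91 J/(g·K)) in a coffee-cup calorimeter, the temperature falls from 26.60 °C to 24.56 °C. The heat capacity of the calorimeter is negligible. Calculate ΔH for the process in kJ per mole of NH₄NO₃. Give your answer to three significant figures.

ΔH = 20.3 kJ/mol

|ΔT| = |24.56 − 26.60| = 2.04 °C
|q_surr| = (287.1 × 3.91) × 2.04 = 1122.561 × 2.04 = 2290.0 J
n(NH₄NO₃) = 9.05 / 80.04 = 0.11307 mol
Temperature fell, so q_rxn = +|q_surr| = 2.2900 kJ
ΔH = q_rxn / n = 20.25 kJ/mol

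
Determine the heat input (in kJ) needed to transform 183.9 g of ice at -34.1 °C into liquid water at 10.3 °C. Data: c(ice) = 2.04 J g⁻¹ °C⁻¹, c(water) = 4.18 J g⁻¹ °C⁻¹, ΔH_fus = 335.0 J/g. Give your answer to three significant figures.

q1 (heat ice -34.1→0.0 °C): 183.9 × 2.04 × 34.1 = 12793 J
q2 (melt at 0 °C): 183.9 × 335.0 = 61607 J
q3 (heat water 0.0→10.3 °C): 183.9 × 4.18 × 10.3 = 7918 J
Total: 12793 + 61607 + 7918 = 82318 J = 82.3 kJ

q = 82.3 kJ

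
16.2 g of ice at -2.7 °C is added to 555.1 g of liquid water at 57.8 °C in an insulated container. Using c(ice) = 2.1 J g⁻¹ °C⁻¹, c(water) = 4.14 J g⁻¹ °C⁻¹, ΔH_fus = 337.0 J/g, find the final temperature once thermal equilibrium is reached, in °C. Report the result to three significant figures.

Heat to bring ice to 0 °C and melt it: q₁ = 16.2×2.1×2.7 + 16.2×337.0 = 5551.3 J
Heat the water can supply cooling to 0 °C: 555.1×4.14×57.8 = 132831 J > q₁, so all ice melts.
Energy balance: 555.1×4.14×(57.8 − T) = 5551.3 + 16.2×4.14×(T − 0)
2298.114(57.8 − T) = 5551.3 + 67.068 T
132831 − 5551.3 = 2365.182 T
T = 127279.7 / 2365.182 = 53.81 °C

T_f = 53.8 °C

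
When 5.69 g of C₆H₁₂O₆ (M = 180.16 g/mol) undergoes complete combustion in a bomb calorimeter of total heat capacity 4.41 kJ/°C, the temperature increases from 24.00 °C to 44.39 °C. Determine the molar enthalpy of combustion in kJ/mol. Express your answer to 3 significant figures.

ΔT = 44.39 − 24.00 = 20.39 °C
q_cal = C_cal × ΔT = 4.41 × 20.39 = 89.9199 kJ
n = 5.69 / 180.16 = 0.03158 mol
q_rxn = −q_cal = -89.9199 kJ
ΔH = -89.9199 / 0.03158 = -2847 kJ/mol

ΔH = -2850 kJ/mol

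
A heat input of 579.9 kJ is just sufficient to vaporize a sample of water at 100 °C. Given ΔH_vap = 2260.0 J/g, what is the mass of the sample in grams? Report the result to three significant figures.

m = 257 g

m = q / ΔH_vap = 579900 J / 2260.0 J/g = 257 g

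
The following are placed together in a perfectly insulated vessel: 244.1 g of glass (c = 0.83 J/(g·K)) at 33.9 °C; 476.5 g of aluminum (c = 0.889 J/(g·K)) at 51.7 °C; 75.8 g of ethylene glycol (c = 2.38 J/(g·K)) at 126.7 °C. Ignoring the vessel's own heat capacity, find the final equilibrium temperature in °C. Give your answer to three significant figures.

Σ mᵢcᵢ(T − Tᵢ) = 0  ⇒  T = Σ mᵢcᵢTᵢ / Σ mᵢcᵢ
Σ mᵢcᵢ = 244.1×0.83 + 476.5×0.889 + 75.8×2.38 = 806.6155
Σ mᵢcᵢTᵢ = 202.603×33.9 + 423.6085×51.7 + 180.404×126.7 = 51626
T = 51626 / 806.6155 = 64.00 °C

T_f = 64.0 °C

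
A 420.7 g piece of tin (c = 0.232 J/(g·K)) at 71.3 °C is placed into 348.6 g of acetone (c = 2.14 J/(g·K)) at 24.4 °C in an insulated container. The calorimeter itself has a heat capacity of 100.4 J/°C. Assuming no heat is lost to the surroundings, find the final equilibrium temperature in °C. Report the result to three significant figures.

Heat lost by tin = heat gained by acetone + calorimeter.
(420.7)(0.232)(71.3 − T) = [(348.6)(2.14) + 100.4](T − 24.4)
97.6024 (71.3 − T) = 846.404 (T − 24.4)
6959.1 − 97.6024 T = 846.404 T − 20652
27611.1 = 944.0064 T
T = 29.249 °C

T_f = 29.2 °C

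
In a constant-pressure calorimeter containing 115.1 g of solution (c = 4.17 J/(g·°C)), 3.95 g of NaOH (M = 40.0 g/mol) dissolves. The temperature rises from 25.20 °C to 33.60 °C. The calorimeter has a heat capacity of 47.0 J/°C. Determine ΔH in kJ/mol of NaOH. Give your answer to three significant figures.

|ΔT| = |33.60 − 25.20| = 8.40 °C
|q_surr| = (115.1 × 4.17 + 47.0) × 8.40 = 526.967 × 8.40 = 4427 J
n(NaOH) = 3.95 / 40.0 = 0.09875 mol
Temperature rose, so q_rxn = −|q_surr| = -4.427 kJ
ΔH = q_rxn / n = -44.83 kJ/mol

ΔH = -44.8 kJ/mol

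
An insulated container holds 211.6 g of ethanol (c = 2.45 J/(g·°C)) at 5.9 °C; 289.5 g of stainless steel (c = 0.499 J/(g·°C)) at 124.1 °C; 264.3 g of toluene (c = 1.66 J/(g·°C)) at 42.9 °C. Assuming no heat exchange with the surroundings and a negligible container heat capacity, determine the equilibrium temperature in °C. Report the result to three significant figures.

T_f = 36.1 °C

Σ mᵢcᵢ(T − Tᵢ) = 0  ⇒  T = Σ mᵢcᵢTᵢ / Σ mᵢcᵢ
Σ mᵢcᵢ = 211.6×2.45 + 289.5×0.499 + 264.3×1.66 = 1101.6185
Σ mᵢcᵢTᵢ = 518.42×5.9 + 144.4605×124.1 + 438.738×42.9 = 39808
T = 39808 / 1101.6185 = 36.14 °C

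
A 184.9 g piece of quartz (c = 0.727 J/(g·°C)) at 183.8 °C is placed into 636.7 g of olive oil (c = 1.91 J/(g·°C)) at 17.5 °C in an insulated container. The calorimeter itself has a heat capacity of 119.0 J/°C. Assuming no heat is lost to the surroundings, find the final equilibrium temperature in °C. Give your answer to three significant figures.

Heat lost by quartz = heat gained by olive oil + calorimeter.
(184.9)(0.727)(183.8 − T) = [(636.7)(1.91) + 119.0](T − 17.5)
134.4223 (183.8 − T) = 1335.097 (T − 17.5)
24707 − 134.4223 T = 1335.097 T − 23364
48071 = 1469.5193 T
T = 32.71 °C

T_f = 32.7 °C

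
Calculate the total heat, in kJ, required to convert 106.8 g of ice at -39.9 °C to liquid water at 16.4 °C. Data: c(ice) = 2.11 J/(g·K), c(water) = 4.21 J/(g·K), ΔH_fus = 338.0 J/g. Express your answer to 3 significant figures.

q = 52.5 kJ

q1 (heat ice -39.9→0.0 °C): 106.8 × 2.11 × 39.9 = 8991 J
q2 (melt at 0 °C): 106.8 × 338.0 = 36098 J
q3 (heat water 0.0→16.4 °C): 106.8 × 4.21 × 16.4 = 7374 J
Total: 8991 + 36098 + 7374 = 52463 J = 52.5 kJ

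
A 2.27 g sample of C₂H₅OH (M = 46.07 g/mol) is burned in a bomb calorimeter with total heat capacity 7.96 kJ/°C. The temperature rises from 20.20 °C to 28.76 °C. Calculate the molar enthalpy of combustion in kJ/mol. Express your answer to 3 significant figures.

ΔT = 28.76 − 20.20 = 8.56 °C
q_cal = C_cal × ΔT = 7.96 × 8.56 = 68.1376 kJ
n = 2.27 / 46.07 = 0.04927 mol
q_rxn = −q_cal = -68.1376 kJ
ΔH = -68.1376 / 0.04927 = -1383 kJ/mol

ΔH = -1380 kJ/mol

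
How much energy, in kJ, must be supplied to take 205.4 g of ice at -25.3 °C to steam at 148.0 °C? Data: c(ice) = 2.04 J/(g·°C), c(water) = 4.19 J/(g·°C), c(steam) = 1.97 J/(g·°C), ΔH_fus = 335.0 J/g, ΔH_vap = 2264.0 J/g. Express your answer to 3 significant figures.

q1 (heat ice -25.3→0.0 °C): 205.4 × 2.04 × 25.3 = 10601 J
q2 (melt at 0 °C): 205.4 × 335.0 = 68809 J
q3 (heat water 0.0→100.0 °C): 205.4 × 4.19 × 100.0 = 86063 J
q4 (vaporize at 100 °C): 205.4 × 2264.0 = 465026 J
q5 (heat steam 100.0→148.0 °C): 205.4 × 1.97 × 48.0 = 19423 J
Total: 10601 + 68809 + 86063 + 465026 + 19423 = 649922 J = 650 kJ

q = 650 kJ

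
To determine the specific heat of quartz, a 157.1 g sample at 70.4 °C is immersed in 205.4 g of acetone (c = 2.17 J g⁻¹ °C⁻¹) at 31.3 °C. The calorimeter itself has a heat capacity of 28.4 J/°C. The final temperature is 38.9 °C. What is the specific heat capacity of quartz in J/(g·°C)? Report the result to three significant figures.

q_gained = (205.4 × 2.17 + 28.4) × (38.9 − 31.3) = 3603 J
q_lost = 157.1 × c × (70.4 − 38.9) = 4948.65 c
Set equal: c = 3603 / 4948.65 = 0.728 J/(g·°C)

c = 0.728 J/(g·°C)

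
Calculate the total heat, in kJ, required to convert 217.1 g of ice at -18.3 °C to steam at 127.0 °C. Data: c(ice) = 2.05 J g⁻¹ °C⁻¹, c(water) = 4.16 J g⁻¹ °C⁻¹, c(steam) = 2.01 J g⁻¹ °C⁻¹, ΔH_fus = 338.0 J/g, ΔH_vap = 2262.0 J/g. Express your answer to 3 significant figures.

q1 (heat ice -18.3→0.0 °C): 217.1 × 2.05 × 18.3 = 8145 J
q2 (melt at 0 °C): 217.1 × 338.0 = 73380 J
q3 (heat water 0.0→100.0 °C): 217.1 × 4.16 × 100.0 = 90314 J
q4 (vaporize at 100 °C): 217.1 × 2262.0 = 491080 J
q5 (heat steam 100.0→127.0 °C): 217.1 × 2.01 × 27.0 = 11782 J
Total: 8145 + 73380 + 90314 + 491080 + 11782 = 674701 J = 675 kJ

q = 675 kJ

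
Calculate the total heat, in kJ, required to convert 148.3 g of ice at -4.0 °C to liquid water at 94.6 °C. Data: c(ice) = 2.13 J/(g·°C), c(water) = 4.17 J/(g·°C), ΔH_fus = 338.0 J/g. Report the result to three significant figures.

q = 110 kJ

q1 (heat ice -4.0→0.0 °C): 148.3 × 2.13 × 4.0 = 1264 J
q2 (melt at 0 °C): 148.3 × 338.0 = 50125 J
q3 (heat water 0.0→94.6 °C): 148.3 × 4.17 × 94.6 = 58502 J
Total: 1264 + 50125 + 58502 = 109891 J = 110 kJ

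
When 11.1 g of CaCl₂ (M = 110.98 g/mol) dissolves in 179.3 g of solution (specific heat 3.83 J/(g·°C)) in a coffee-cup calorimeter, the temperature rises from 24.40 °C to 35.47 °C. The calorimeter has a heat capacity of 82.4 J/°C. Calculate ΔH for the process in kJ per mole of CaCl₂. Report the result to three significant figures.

ΔH = -85.1 kJ/mol

|ΔT| = |35.47 − 24.40| = 11.07 °C
|q_surr| = (179.3 × 3.83 + 82.4) × 11.07 = 769.119 × 11.07 = 8514 J
n(CaCl₂) = 11.1 / 110.98 = 0.1000 mol
Temperature rose, so q_rxn = −|q_surr| = -8.514 kJ
ΔH = q_rxn / n = -85.14 kJ/mol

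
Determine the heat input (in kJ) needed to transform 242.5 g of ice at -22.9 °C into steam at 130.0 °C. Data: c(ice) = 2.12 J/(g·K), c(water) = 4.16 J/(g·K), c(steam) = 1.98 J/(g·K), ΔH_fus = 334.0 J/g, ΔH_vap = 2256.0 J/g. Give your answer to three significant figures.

q = 755 kJ

q1 (heat ice -22.9→0.0 °C): 242.5 × 2.12 × 22.9 = 11773 J
q2 (melt at 0 °C): 242.5 × 334.0 = 80995 J
q3 (heat water 0.0→100.0 °C): 242.5 × 4.16 × 100.0 = 100880 J
q4 (vaporize at 100 °C): 242.5 × 2256.0 = 547080 J
q5 (heat steam 100.0→130.0 °C): 242.5 × 1.98 × 30.0 = 14405 J
Total: 11773 + 80995 + 100880 + 547080 + 14405 = 755133 J = 755 kJ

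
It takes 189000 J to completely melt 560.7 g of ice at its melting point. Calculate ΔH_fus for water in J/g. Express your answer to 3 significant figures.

ΔH_fus = 337 J/g

ΔH_fus = q / m = 189000 / 560.7 = 337 J/g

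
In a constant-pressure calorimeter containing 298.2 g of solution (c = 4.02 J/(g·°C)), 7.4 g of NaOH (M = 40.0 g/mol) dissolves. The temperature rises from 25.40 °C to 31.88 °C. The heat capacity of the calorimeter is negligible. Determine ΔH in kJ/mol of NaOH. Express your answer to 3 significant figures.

|ΔT| = |31.88 − 25.40| = 6.48 °C
|q_surr| = (298.2 × 4.02) × 6.48 = 1198.764 × 6.48 = 7768 J
n(NaOH) = 7.4 / 40.0 = 0.1850 mol
Temperature rose, so q_rxn = −|q_surr| = -7.768 kJ
ΔH = q_rxn / n = -41.99 kJ/mol

ΔH = -42.0 kJ/mol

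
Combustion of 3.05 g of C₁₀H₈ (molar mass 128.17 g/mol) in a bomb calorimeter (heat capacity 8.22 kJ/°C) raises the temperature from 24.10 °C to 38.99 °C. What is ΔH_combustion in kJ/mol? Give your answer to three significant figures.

ΔT = 38.99 − 24.10 = 14.89 °C
q_cal = C_cal × ΔT = 8.22 × 14.89 = 122.3958 kJ
n = 3.05 / 128.17 = 0.02380 mol
q_rxn = −q_cal = -122.3958 kJ
ΔH = -122.3958 / 0.02380 = -5143 kJ/mol

ΔH = -5140 kJ/mol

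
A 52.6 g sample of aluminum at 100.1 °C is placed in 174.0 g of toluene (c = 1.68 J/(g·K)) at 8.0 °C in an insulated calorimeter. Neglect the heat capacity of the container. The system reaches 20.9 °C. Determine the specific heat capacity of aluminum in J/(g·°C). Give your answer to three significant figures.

c = 0.905 J/(g·°C)

q_gained = (174.0 × 1.68) × (20.9 − 8.0) = 3771 J
q_lost = 52.6 × c × (100.1 − 20.9) = 4165.92 c
Set equal: c = 3771 / 4165.92 = 0.905 J/(g·°C)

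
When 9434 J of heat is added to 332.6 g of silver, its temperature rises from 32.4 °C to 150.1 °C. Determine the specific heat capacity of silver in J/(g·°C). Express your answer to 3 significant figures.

c = q / (m ΔT) = 9434 / (332.6 × 117.7)
c = 9434 / 39147.02 = 0.241 J/(g·°C)

c = 0.241 J/(g·°C)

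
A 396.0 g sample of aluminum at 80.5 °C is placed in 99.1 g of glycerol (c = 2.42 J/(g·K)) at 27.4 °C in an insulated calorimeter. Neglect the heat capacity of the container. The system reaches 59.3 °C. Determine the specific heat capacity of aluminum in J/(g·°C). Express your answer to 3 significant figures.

q_gained = (99.1 × 2.42) × (59.3 − 27.4) = 7650 J
q_lost = 396.0 × c × (80.5 − 59.3) = 8395.2 c
Set equal: c = 7650 / 8395.2 = 0.911 J/(g·°C)

c = 0.911 J/(g·°C)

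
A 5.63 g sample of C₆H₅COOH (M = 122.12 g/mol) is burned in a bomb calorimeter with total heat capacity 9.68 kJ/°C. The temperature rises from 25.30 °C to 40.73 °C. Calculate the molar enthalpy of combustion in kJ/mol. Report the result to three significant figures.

ΔH = -3240 kJ/mol

ΔT = 40.73 − 25.30 = 15.43 °C
q_cal = C_cal × ΔT = 9.68 × 15.43 = 149.3624 kJ
n = 5.63 / 122.12 = 0.04610 mol
q_rxn = −q_cal = -149.3624 kJ
ΔH = -149.3624 / 0.04610 = -3240 kJ/mol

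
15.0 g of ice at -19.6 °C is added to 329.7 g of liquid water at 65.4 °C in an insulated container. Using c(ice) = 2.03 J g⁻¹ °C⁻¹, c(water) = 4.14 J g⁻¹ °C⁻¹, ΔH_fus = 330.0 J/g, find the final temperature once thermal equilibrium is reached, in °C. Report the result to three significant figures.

Heat to bring ice to 0 °C and melt it: q₁ = 15.0×2.03×19.6 + 15.0×330.0 = 5546.8 J
Heat the water can supply cooling to 0 °C: 329.7×4.14×65.4 = 89268.3 J > q₁, so all ice melts.
Energy balance: 329.7×4.14×(65.4 − T) = 5546.8 + 15.0×4.14×(T − 0)
1364.958(65.4 − T) = 5546.8 + 62.1 T
89268.3 − 5546.8 = 1427.058 T
T = 83721.5 / 1427.058 = 58.67 °C

T_f = 58.7 °C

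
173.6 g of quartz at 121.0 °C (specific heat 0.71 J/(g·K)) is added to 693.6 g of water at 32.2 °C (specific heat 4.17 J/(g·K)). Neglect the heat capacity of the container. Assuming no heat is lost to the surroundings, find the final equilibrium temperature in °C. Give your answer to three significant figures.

T_f = 35.8 °C

Heat lost by quartz = heat gained by water.
(173.6)(0.71)(121.0 − T) = (693.6)(4.17)(T − 32.2)
123.256 (121.0 − T) = 2892.312 (T − 32.2)
14914 − 123.256 T = 2892.312 T − 93132
108046 = 3015.568 T
T = 35.83 °C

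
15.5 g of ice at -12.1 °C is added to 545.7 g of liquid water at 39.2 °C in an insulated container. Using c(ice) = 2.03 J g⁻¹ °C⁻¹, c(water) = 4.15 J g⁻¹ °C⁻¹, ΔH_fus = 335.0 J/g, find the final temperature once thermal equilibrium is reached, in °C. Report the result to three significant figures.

T_f = 35.7 °C

Heat to bring ice to 0 °C and melt it: q₁ = 15.5×2.03×12.1 + 15.5×335.0 = 5573.2 J
Heat the water can supply cooling to 0 °C: 545.7×4.15×39.2 = 88774.5 J > q₁, so all ice melts.
Energy balance: 545.7×4.15×(39.2 − T) = 5573.2 + 15.5×4.15×(T − 0)
2264.655(39.2 − T) = 5573.2 + 64.325 T
88774.5 − 5573.2 = 2328.980 T
T = 83201.3 / 2328.980 = 35.72 °C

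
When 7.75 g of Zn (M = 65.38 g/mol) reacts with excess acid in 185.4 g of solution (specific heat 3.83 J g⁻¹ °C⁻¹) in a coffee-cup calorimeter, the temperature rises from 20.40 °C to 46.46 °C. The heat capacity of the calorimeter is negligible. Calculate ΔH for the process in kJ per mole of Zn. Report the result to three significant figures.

ΔH = -156 kJ/mol

|ΔT| = |46.46 − 20.40| = 26.06 °C
|q_surr| = (185.4 × 3.83) × 26.06 = 710.082 × 26.06 = 18500 J
n(Zn) = 7.75 / 65.38 = 0.1185 mol
Temperature rose, so q_rxn = −|q_surr| = -18.50 kJ
ΔH = q_rxn / n = -156.1 kJ/mol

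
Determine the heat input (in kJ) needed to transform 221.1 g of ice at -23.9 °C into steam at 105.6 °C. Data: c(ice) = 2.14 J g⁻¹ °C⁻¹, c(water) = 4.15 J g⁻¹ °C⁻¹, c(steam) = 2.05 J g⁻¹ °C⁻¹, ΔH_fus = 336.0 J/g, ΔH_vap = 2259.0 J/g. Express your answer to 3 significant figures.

q1 (heat ice -23.9→0.0 °C): 221.1 × 2.14 × 23.9 = 11308 J
q2 (melt at 0 °C): 221.1 × 336.0 = 74290 J
q3 (heat water 0.0→100.0 °C): 221.1 × 4.15 × 100.0 = 91757 J
q4 (vaporize at 100 °C): 221.1 × 2259.0 = 499465 J
q5 (heat steam 100.0→105.6 °C): 221.1 × 2.05 × 5.6 = 2538 J
Total: 11308 + 74290 + 91757 + 499465 + 2538 = 679358 J = 679 kJ

q = 679 kJ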